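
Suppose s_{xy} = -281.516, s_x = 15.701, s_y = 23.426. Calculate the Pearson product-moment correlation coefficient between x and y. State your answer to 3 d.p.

-0.765

r = Cov(x,y) / (s_x · s_y) = -281.516 / (15.701 × 23.426)
  = -281.516 / 367.8116 ≈ -0.765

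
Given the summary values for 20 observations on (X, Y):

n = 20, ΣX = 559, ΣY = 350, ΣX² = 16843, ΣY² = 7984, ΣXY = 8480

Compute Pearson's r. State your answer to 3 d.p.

r = (nΣXY − ΣXΣY) / √[(nΣX² − (ΣX)²)(nΣY² − (ΣY)²)]
Numerator: 20×8480 − 559×350 = -26050
Denominator: √[(336860 − 312481)(159680 − 122500)] = √[24379 × 37180] = 30106.6640
r = -26050 / 30106.6640 ≈ -0.865

-0.865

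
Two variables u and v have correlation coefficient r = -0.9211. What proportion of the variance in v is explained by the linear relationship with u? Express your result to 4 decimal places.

0.8484

r² = (-0.9211)² = 0.8484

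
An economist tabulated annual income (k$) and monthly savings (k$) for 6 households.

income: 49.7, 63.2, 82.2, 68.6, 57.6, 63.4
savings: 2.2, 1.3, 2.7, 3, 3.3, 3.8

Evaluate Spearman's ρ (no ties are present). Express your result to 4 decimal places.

0.2000

Rank income: 1, 3, 6, 5, 2, 4
Rank savings: 2, 1, 3, 4, 5, 6
d = rank(income) − rank(savings): -1, 2, 3, 1, -3, -2; Σd² = 28
ρ = 1 − 6Σd² / [n(n²−1)] = 1 − 6×28 / (6×35) = 1 − 168/210 ≈ 0.2000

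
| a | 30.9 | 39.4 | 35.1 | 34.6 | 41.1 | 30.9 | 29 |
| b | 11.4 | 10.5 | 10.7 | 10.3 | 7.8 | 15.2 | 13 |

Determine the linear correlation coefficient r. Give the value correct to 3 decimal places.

-0.809

n = 7, Σa = 241, Σb = 78.9, Σa² = 8421.36, Σb² = 921.67, Σab = 2665.17
nΣab − ΣaΣb = 18656.19 − 19014.9 = -358.71
nΣa² − (Σa)² = 58949.52 − 58081 = 868.52; nΣb² − (Σb)² = 6451.69 − 6225.21 = 226.48
r = -358.71 / √(868.52 × 226.48) = -358.71 / 443.5115 ≈ -0.809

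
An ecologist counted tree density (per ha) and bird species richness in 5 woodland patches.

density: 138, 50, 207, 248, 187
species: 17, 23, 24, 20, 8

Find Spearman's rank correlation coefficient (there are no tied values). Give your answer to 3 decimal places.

Rank density: 2, 1, 4, 5, 3
Rank species: 2, 4, 5, 3, 1
d = rank(density) − rank(species): 0, -3, -1, 2, 2; Σd² = 18
ρ = 1 − 6Σd² / [n(n²−1)] = 1 − 6×18 / (5×24) = 1 − 108/120 ≈ 0.100

0.100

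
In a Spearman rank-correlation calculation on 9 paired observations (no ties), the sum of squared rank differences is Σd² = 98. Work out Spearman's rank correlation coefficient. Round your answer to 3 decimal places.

ρ = 1 − 6Σd² / [n(n²−1)] = 1 − 6×98 / (9×80)
  = 1 − 588/720 = 1 − 0.8167 ≈ 0.183

0.183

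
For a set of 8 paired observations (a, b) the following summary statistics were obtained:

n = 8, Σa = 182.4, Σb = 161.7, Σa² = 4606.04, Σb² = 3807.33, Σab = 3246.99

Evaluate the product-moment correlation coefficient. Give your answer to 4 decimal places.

r = (nΣab − ΣaΣb) / √[(nΣa² − (Σa)²)(nΣb² − (Σb)²)]
Numerator: 8×3246.99 − 182.4×161.7 = -3518.16
Denominator: √[(36848.32 − 33269.76)(30458.64 − 26146.89)] = √[3578.56 × 4311.75] = 3928.0855
r = -3518.16 / 3928.0855 ≈ -0.8956

-0.8956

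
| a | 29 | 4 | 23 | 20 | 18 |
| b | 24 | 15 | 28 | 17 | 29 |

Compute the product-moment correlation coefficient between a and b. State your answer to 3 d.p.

n = 5, Σa = 94, Σb = 113, Σa² = 2110, Σb² = 2715, Σab = 2262
nΣab − ΣaΣb = 11310 − 10622 = 688
nΣa² − (Σa)² = 10550 − 8836 = 1714; nΣb² − (Σb)² = 13575 − 12769 = 806
r = 688 / √(1714 × 806) = 688 / 1175.3655 ≈ 0.585

0.585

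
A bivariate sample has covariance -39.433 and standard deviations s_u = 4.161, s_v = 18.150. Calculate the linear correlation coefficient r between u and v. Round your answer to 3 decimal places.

r = Cov(u,v) / (s_u · s_v) = -39.433 / (4.161 × 18.150)
  = -39.433 / 75.5221 ≈ -0.522

-0.522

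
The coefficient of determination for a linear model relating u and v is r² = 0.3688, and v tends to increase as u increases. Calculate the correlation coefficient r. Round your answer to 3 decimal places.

0.607

|r| = √0.3688 = 0.607
The association is positive, so r = 0.607.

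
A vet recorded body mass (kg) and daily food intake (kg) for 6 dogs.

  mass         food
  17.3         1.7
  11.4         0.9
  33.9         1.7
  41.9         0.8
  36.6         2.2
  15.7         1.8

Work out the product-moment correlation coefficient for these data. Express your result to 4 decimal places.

0.0507

n = 6, Σx = 156.8, Σy = 9.1, Σx² = 4920.12, Σy² = 15.31, Σxy = 239.6
nΣxy − ΣxΣy = 1437.6 − 1426.88 = 10.72
nΣx² − (Σx)² = 29520.72 − 24586.24 = 4934.48; nΣy² − (Σy)² = 91.86 − 82.81 = 9.05
r = 10.72 / √(4934.48 × 9.05) = 10.72 / 211.3221 ≈ 0.0507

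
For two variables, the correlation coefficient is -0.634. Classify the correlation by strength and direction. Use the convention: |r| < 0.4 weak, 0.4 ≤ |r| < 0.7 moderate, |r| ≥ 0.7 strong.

r = -0.634 < 0 so the relationship is negative.
|r| = 0.634, which falls in the moderate range.

moderate negative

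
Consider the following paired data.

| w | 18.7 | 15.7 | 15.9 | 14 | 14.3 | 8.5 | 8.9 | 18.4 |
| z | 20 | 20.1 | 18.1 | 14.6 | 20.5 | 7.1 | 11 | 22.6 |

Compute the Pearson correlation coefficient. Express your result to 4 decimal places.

0.9165

n = 8, Σw = 114.4, Σz = 134, Σw² = 1739.5, Σz² = 2447.2, Σwz = 2049
nΣwz − ΣwΣz = 16392 − 15329.6 = 1062.4
nΣw² − (Σw)² = 13916 − 13087.36 = 828.64; nΣz² − (Σz)² = 19577.6 − 17956 = 1621.6
r = 1062.4 / √(828.64 × 1621.6) = 1062.4 / 1159.1905 ≈ 0.9165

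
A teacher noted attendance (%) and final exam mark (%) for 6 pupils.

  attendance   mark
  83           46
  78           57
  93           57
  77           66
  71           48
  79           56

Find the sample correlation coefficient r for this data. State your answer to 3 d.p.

0.090

n = 6, Σx = 481, Σy = 330, Σx² = 38833, Σy² = 18410, Σxy = 26479
nΣxy − ΣxΣy = 158874 − 158730 = 144
nΣx² − (Σx)² = 232998 − 231361 = 1637; nΣy² − (Σy)² = 110460 − 108900 = 1560
r = 144 / √(1637 × 1560) = 144 / 1598.0363 ≈ 0.090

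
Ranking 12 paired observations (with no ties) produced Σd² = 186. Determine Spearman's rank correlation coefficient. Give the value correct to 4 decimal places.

0.3497

ρ = 1 − 6Σd² / [n(n²−1)] = 1 − 6×186 / (12×143)
  = 1 − 1116/1716 = 1 − 0.65035 ≈ 0.3497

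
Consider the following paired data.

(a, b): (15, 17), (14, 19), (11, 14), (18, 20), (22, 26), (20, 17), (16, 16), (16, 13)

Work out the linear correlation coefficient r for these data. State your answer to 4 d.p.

n = 8, Σa = 132, Σb = 142, Σa² = 2262, Σb² = 2636, Σab = 2411
nΣab − ΣaΣb = 19288 − 18744 = 544
nΣa² − (Σa)² = 18096 − 17424 = 672; nΣb² − (Σb)² = 21088 − 20164 = 924
r = 544 / √(672 × 924) = 544 / 787.9898 ≈ 0.6904

0.6904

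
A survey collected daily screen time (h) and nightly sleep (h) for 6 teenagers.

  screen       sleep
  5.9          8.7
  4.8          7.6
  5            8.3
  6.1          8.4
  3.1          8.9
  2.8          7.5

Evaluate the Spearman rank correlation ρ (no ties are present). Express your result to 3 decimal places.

Rank screen: 5, 3, 4, 6, 2, 1
Rank sleep: 5, 2, 3, 4, 6, 1
d = rank(screen) − rank(sleep): 0, 1, 1, 2, -4, 0; Σd² = 22
ρ = 1 − 6Σd² / [n(n²−1)] = 1 − 6×22 / (6×35) = 1 − 132/210 ≈ 0.371

0.371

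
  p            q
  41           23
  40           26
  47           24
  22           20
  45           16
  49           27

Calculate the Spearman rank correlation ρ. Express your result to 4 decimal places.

0.4286

Rank p: 3, 2, 5, 1, 4, 6
Rank q: 3, 5, 4, 2, 1, 6
d = rank(p) − rank(q): 0, -3, 1, -1, 3, 0; Σd² = 20
ρ = 1 − 6Σd² / [n(n²−1)] = 1 − 6×20 / (6×35) = 1 − 120/210 ≈ 0.4286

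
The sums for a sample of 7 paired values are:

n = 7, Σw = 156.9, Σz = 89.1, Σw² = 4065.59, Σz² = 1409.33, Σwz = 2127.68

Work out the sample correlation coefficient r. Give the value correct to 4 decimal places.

0.3360

r = (nΣwz − ΣwΣz) / √[(nΣw² − (Σw)²)(nΣz² − (Σz)²)]
Numerator: 7×2127.68 − 156.9×89.1 = 913.97
Denominator: √[(28459.13 − 24617.61)(9865.31 − 7938.81)] = √[3841.52 × 1926.5] = 2720.4206
r = 913.97 / 2720.4206 ≈ 0.3360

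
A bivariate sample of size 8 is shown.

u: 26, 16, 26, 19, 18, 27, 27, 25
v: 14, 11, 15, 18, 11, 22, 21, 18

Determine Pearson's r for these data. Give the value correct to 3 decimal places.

n = 8, Σu = 184, Σv = 130, Σu² = 4376, Σv² = 2236, Σuv = 3081
nΣuv − ΣuΣv = 24648 − 23920 = 728
nΣu² − (Σu)² = 35008 − 33856 = 1152; nΣv² − (Σv)² = 17888 − 16900 = 988
r = 728 / √(1152 × 988) = 728 / 1066.8533 ≈ 0.682

0.682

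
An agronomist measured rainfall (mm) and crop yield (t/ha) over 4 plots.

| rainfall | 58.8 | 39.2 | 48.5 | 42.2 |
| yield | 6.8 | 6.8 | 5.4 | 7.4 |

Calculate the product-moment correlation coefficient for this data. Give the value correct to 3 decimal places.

n = 4, Σx = 188.7, Σy = 26.4, Σx² = 9127.17, Σy² = 176.4, Σxy = 1240.58
nΣxy − ΣxΣy = 4962.32 − 4981.68 = -19.36
nΣx² − (Σx)² = 36508.68 − 35607.69 = 900.99; nΣy² − (Σy)² = 705.6 − 696.96 = 8.64
r = -19.36 / √(900.99 × 8.64) = -19.36 / 88.2301 ≈ -0.219

-0.219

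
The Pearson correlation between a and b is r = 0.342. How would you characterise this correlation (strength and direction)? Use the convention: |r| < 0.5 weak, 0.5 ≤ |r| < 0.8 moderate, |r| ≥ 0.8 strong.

weak positive

r = 0.342 > 0 so the relationship is positive.
|r| = 0.342, which falls in the weak range.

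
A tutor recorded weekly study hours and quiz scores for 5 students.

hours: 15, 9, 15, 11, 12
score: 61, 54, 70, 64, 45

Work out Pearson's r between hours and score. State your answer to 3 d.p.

n = 5, Σx = 62, Σy = 294, Σx² = 796, Σy² = 17658, Σxy = 3695
nΣxy − ΣxΣy = 18475 − 18228 = 247
nΣx² − (Σx)² = 3980 − 3844 = 136; nΣy² − (Σy)² = 88290 − 86436 = 1854
r = 247 / √(136 × 1854) = 247 / 502.1394 ≈ 0.492

0.492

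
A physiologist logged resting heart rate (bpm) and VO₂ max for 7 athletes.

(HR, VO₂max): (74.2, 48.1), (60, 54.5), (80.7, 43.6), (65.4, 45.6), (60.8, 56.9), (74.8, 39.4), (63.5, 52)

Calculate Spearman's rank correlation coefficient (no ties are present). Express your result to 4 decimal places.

-0.8929

Rank HR: 5, 1, 7, 4, 2, 6, 3
Rank VO₂max: 4, 6, 2, 3, 7, 1, 5
d = rank(HR) − rank(VO₂max): 1, -5, 5, 1, -5, 5, -2; Σd² = 106
ρ = 1 − 6Σd² / [n(n²−1)] = 1 − 6×106 / (7×48) = 1 − 636/336 ≈ -0.8929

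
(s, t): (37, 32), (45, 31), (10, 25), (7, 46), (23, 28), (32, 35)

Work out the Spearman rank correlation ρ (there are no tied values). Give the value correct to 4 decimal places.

-0.0857

Rank s: 5, 6, 2, 1, 3, 4
Rank t: 4, 3, 1, 6, 2, 5
d = rank(s) − rank(t): 1, 3, 1, -5, 1, -1; Σd² = 38
ρ = 1 − 6Σd² / [n(n²−1)] = 1 − 6×38 / (6×35) = 1 − 228/210 ≈ -0.0857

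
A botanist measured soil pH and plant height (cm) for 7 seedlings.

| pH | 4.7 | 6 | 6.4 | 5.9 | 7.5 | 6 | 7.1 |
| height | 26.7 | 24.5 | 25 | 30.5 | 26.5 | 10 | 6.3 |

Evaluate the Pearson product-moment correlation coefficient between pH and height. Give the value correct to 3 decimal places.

n = 7, Σx = 43.6, Σy = 149.5, Σx² = 276.52, Σy² = 3710.33, Σxy = 915.92
nΣxy − ΣxΣy = 6411.44 − 6518.2 = -106.76
nΣx² − (Σx)² = 1935.64 − 1900.96 = 34.68; nΣy² − (Σy)² = 25972.31 − 22350.25 = 3622.06
r = -106.76 / √(34.68 × 3622.06) = -106.76 / 354.4193 ≈ -0.301

-0.301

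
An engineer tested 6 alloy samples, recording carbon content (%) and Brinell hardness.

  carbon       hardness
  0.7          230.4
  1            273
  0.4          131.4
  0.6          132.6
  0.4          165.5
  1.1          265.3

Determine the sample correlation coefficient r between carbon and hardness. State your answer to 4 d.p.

n = 6, Σx = 4.2, Σy = 1198.2, Σx² = 3.38, Σy² = 260236.22, Σxy = 924.43
nΣxy − ΣxΣy = 5546.58 − 5032.44 = 514.14
nΣx² − (Σx)² = 20.28 − 17.64 = 2.64; nΣy² − (Σy)² = 1561417.32 − 1435683.24 = 125734.08
r = 514.14 / √(2.64 × 125734.08) = 514.14 / 576.1406 ≈ 0.8924

0.8924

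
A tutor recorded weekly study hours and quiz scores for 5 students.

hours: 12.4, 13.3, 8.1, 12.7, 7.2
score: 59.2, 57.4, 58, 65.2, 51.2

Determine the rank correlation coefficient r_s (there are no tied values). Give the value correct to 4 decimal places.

0.4000

Rank hours: 3, 5, 2, 4, 1
Rank score: 4, 2, 3, 5, 1
d = rank(hours) − rank(score): -1, 3, -1, -1, 0; Σd² = 12
ρ = 1 − 6Σd² / [n(n²−1)] = 1 − 6×12 / (5×24) = 1 − 72/120 ≈ 0.4000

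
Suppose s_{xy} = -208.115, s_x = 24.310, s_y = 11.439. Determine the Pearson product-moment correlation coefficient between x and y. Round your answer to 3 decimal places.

r = Cov(x,y) / (s_x · s_y) = -208.115 / (24.310 × 11.439)
  = -208.115 / 278.0821 ≈ -0.748

-0.748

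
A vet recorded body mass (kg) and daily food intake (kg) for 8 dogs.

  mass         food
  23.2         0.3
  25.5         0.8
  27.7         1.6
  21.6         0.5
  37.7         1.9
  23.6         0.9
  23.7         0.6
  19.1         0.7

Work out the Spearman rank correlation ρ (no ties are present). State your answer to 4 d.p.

Rank mass: 3, 6, 7, 2, 8, 4, 5, 1
Rank food: 1, 5, 7, 2, 8, 6, 3, 4
d = rank(mass) − rank(food): 2, 1, 0, 0, 0, -2, 2, -3; Σd² = 22
ρ = 1 − 6Σd² / [n(n²−1)] = 1 − 6×22 / (8×63) = 1 − 132/504 ≈ 0.7381

0.7381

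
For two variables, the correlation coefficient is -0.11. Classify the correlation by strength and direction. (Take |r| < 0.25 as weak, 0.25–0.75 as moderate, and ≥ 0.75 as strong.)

weak negative

r = -0.11 < 0 so the relationship is negative.
|r| = 0.11, which falls in the weak range.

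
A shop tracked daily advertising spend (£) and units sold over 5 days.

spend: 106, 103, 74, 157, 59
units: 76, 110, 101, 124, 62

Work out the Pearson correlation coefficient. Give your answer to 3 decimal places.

0.732

n = 5, Σx = 499, Σy = 473, Σx² = 55451, Σy² = 47297, Σxy = 49986
nΣxy − ΣxΣy = 249930 − 236027 = 13903
nΣx² − (Σx)² = 277255 − 249001 = 28254; nΣy² − (Σy)² = 236485 − 223729 = 12756
r = 13903 / √(28254 × 12756) = 13903 / 18984.4153 ≈ 0.732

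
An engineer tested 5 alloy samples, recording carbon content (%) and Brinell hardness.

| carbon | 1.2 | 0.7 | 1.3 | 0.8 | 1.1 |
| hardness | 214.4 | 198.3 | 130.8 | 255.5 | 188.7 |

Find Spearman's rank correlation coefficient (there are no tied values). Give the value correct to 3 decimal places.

Rank carbon: 4, 1, 5, 2, 3
Rank hardness: 4, 3, 1, 5, 2
d = rank(carbon) − rank(hardness): 0, -2, 4, -3, 1; Σd² = 30
ρ = 1 − 6Σd² / [n(n²−1)] = 1 − 6×30 / (5×24) = 1 − 180/120 ≈ -0.500

-0.500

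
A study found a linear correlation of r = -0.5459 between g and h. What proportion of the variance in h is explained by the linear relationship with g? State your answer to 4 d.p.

r² = (-0.5459)² = 0.2980

0.2980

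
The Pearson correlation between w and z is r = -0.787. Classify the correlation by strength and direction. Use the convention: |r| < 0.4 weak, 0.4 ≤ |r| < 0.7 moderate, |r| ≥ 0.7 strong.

r = -0.787 < 0 so the relationship is negative.
|r| = 0.787, which falls in the strong range.

strong negative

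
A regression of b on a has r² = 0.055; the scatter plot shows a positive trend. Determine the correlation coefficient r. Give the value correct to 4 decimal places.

|r| = √0.055 = 0.2345
The association is positive, so r = 0.2345.

0.2345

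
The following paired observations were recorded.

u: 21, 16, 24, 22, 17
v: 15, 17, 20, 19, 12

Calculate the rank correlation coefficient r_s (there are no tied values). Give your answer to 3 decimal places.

0.700

Rank u: 3, 1, 5, 4, 2
Rank v: 2, 3, 5, 4, 1
d = rank(u) − rank(v): 1, -2, 0, 0, 1; Σd² = 6
ρ = 1 − 6Σd² / [n(n²−1)] = 1 − 6×6 / (5×24) = 1 − 36/120 ≈ 0.700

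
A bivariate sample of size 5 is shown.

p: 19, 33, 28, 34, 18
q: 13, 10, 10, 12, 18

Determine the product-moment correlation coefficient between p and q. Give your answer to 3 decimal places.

n = 5, Σp = 132, Σq = 63, Σp² = 3714, Σq² = 837, Σpq = 1589
nΣpq − ΣpΣq = 7945 − 8316 = -371
nΣp² − (Σp)² = 18570 − 17424 = 1146; nΣq² − (Σq)² = 4185 − 3969 = 216
r = -371 / √(1146 × 216) = -371 / 497.5299 ≈ -0.746

-0.746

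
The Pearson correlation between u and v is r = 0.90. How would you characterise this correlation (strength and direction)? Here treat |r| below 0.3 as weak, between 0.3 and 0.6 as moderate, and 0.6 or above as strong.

r = 0.90 > 0 so the relationship is positive.
|r| = 0.90, which falls in the strong range.

strong positive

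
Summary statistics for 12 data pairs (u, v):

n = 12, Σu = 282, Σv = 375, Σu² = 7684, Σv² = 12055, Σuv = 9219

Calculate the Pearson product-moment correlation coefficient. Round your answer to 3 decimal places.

0.682

r = (nΣuv − ΣuΣv) / √[(nΣu² − (Σu)²)(nΣv² − (Σv)²)]
Numerator: 12×9219 − 282×375 = 4878
Denominator: √[(92208 − 79524)(144660 − 140625)] = √[12684 × 4035] = 7154.0157
r = 4878 / 7154.0157 ≈ 0.682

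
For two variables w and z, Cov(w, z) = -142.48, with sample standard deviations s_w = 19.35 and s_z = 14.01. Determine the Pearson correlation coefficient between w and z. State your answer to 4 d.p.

r = Cov(w,z) / (s_w · s_z) = -142.48 / (19.35 × 14.01)
  = -142.48 / 271.0935 ≈ -0.5256

-0.5256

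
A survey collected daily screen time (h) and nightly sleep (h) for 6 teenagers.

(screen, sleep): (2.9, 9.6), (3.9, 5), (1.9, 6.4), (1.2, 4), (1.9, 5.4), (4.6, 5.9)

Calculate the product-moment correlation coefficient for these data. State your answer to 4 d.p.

n = 6, Σx = 16.4, Σy = 36.3, Σx² = 53.44, Σy² = 238.09, Σxy = 101.7
nΣxy − ΣxΣy = 610.2 − 595.32 = 14.88
nΣx² − (Σx)² = 320.64 − 268.96 = 51.68; nΣy² − (Σy)² = 1428.54 − 1317.69 = 110.85
r = 14.88 / √(51.68 × 110.85) = 14.88 / 75.6884 ≈ 0.1966

0.1966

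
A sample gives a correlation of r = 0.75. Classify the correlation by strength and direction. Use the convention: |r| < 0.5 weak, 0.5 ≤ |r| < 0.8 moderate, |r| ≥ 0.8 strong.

moderate positive

r = 0.75 > 0 so the relationship is positive.
|r| = 0.75, which falls in the moderate range.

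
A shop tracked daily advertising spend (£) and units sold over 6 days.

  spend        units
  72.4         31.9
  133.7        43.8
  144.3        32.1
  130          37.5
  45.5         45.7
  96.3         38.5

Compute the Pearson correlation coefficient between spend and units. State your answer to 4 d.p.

n = 6, Σx = 622.2, Σy = 229.5, Σx² = 72183.88, Σy² = 8943.45, Σxy = 23459.55
nΣxy − ΣxΣy = 140757.3 − 142794.9 = -2037.6
nΣx² − (Σx)² = 433103.28 − 387132.84 = 45970.44; nΣy² − (Σy)² = 53660.7 − 52670.25 = 990.45
r = -2037.6 / √(45970.44 × 990.45) = -2037.6 / 6747.6976 ≈ -0.3020

-0.3020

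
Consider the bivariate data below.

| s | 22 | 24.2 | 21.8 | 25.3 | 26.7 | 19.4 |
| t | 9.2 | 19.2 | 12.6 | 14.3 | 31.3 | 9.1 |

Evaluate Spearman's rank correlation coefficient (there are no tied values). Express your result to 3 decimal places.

Rank s: 3, 4, 2, 5, 6, 1
Rank t: 2, 5, 3, 4, 6, 1
d = rank(s) − rank(t): 1, -1, -1, 1, 0, 0; Σd² = 4
ρ = 1 − 6Σd² / [n(n²−1)] = 1 − 6×4 / (6×35) = 1 − 24/210 ≈ 0.886

0.886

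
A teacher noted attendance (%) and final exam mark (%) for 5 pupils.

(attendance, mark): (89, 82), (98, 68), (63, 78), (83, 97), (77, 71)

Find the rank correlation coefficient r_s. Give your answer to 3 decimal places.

-0.200

Rank attendance: 4, 5, 1, 3, 2
Rank mark: 4, 1, 3, 5, 2
d = rank(attendance) − rank(mark): 0, 4, -2, -2, 0; Σd² = 24
ρ = 1 − 6Σd² / [n(n²−1)] = 1 − 6×24 / (5×24) = 1 − 144/120 ≈ -0.200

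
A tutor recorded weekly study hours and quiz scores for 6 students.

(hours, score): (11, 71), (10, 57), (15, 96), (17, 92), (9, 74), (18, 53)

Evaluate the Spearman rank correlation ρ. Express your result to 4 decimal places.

-0.0857

Rank hours: 3, 2, 4, 5, 1, 6
Rank score: 3, 2, 6, 5, 4, 1
d = rank(hours) − rank(score): 0, 0, -2, 0, -3, 5; Σd² = 38
ρ = 1 − 6Σd² / [n(n²−1)] = 1 − 6×38 / (6×35) = 1 − 228/210 ≈ -0.0857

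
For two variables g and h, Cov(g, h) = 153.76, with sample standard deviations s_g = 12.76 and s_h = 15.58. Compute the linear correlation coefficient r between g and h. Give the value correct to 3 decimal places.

r = Cov(g,h) / (s_g · s_h) = 153.76 / (12.76 × 15.58)
  = 153.76 / 198.8008 ≈ 0.773

0.773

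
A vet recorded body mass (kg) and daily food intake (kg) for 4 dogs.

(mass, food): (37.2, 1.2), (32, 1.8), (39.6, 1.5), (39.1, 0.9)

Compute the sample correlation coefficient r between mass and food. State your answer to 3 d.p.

n = 4, Σx = 147.9, Σy = 5.4, Σx² = 5504.81, Σy² = 7.74, Σxy = 196.83
nΣxy − ΣxΣy = 787.32 − 798.66 = -11.34
nΣx² − (Σx)² = 22019.24 − 21874.41 = 144.83; nΣy² − (Σy)² = 30.96 − 29.16 = 1.8
r = -11.34 / √(144.83 × 1.8) = -11.34 / 16.1460 ≈ -0.702

-0.702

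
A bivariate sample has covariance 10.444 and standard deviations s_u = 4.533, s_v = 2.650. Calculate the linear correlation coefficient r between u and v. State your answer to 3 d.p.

0.869

r = Cov(u,v) / (s_u · s_v) = 10.444 / (4.533 × 2.650)
  = 10.444 / 12.0125 ≈ 0.869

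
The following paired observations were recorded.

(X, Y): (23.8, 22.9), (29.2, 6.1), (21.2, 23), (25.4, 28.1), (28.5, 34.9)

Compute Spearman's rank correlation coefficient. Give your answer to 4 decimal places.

-0.1000

Rank X: 2, 5, 1, 3, 4
Rank Y: 2, 1, 3, 4, 5
d = rank(X) − rank(Y): 0, 4, -2, -1, -1; Σd² = 22
ρ = 1 − 6Σd² / [n(n²−1)] = 1 − 6×22 / (5×24) = 1 − 132/120 ≈ -0.1000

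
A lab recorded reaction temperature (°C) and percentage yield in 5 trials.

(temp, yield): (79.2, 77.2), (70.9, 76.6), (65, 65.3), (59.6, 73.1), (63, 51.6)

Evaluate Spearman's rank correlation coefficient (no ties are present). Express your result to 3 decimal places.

0.700

Rank temp: 5, 4, 3, 1, 2
Rank yield: 5, 4, 2, 3, 1
d = rank(temp) − rank(yield): 0, 0, 1, -2, 1; Σd² = 6
ρ = 1 − 6Σd² / [n(n²−1)] = 1 − 6×6 / (5×24) = 1 − 36/120 ≈ 0.700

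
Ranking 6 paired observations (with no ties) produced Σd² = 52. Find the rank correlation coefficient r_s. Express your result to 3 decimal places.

ρ = 1 − 6Σd² / [n(n²−1)] = 1 − 6×52 / (6×35)
  = 1 − 312/210 = 1 − 1.4857 ≈ -0.486

-0.486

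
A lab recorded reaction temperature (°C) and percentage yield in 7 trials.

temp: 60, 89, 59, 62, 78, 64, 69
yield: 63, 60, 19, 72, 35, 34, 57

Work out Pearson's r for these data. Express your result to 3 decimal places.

0.141

n = 7, Σx = 481, Σy = 340, Σx² = 33787, Σy² = 18744, Σxy = 23544
nΣxy − ΣxΣy = 164808 − 163540 = 1268
nΣx² − (Σx)² = 236509 − 231361 = 5148; nΣy² − (Σy)² = 131208 − 115600 = 15608
r = 1268 / √(5148 × 15608) = 1268 / 8963.8153 ≈ 0.141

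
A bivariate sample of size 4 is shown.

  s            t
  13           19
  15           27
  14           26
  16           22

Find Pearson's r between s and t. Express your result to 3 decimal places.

n = 4, Σs = 58, Σt = 94, Σs² = 846, Σt² = 2250, Σst = 1368
nΣst − ΣsΣt = 5472 − 5452 = 20
nΣs² − (Σs)² = 3384 − 3364 = 20; nΣt² − (Σt)² = 9000 − 8836 = 164
r = 20 / √(20 × 164) = 20 / 57.2713 ≈ 0.349

0.349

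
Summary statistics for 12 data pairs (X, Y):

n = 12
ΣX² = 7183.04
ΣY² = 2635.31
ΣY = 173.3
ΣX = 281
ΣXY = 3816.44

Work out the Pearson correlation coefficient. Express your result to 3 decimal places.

-0.855

r = (nΣXY − ΣXΣY) / √[(nΣX² − (ΣX)²)(nΣY² − (ΣY)²)]
Numerator: 12×3816.44 − 281×173.3 = -2900.02
Denominator: √[(86196.48 − 78961)(31623.72 − 30032.89)] = √[7235.48 × 1590.83] = 3392.7008
r = -2900.02 / 3392.7008 ≈ -0.855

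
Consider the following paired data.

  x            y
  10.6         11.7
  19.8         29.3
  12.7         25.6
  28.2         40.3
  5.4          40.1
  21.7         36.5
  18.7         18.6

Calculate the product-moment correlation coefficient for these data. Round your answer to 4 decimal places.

0.2796

n = 7, Σx = 117.1, Σy = 202.1, Σx² = 2310.67, Σy² = 6561.05, Σxy = 3522.15
nΣxy − ΣxΣy = 24655.05 − 23665.91 = 989.14
nΣx² − (Σx)² = 16174.69 − 13712.41 = 2462.28; nΣy² − (Σy)² = 45927.35 − 40844.41 = 5082.94
r = 989.14 / √(2462.28 × 5082.94) = 989.14 / 3537.7424 ≈ 0.2796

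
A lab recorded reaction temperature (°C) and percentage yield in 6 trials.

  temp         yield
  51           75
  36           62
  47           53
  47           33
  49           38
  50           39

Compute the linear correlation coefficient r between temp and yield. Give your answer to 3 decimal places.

-0.200

n = 6, Σx = 280, Σy = 300, Σx² = 13216, Σy² = 16332, Σxy = 13911
nΣxy − ΣxΣy = 83466 − 84000 = -534
nΣx² − (Σx)² = 79296 − 78400 = 896; nΣy² − (Σy)² = 97992 − 90000 = 7992
r = -534 / √(896 × 7992) = -534 / 2675.9731 ≈ -0.200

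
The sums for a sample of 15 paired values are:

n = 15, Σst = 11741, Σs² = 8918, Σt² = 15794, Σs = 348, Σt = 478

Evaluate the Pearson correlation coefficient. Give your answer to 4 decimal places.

0.9458

r = (nΣst − ΣsΣt) / √[(nΣs² − (Σs)²)(nΣt² − (Σt)²)]
Numerator: 15×11741 − 348×478 = 9771
Denominator: √[(133770 − 121104)(236910 − 228484)] = √[12666 × 8426] = 10330.7171
r = 9771 / 10330.7171 ≈ 0.9458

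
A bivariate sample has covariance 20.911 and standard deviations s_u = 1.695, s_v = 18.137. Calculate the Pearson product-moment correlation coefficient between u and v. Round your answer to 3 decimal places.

0.680

r = Cov(u,v) / (s_u · s_v) = 20.911 / (1.695 × 18.137)
  = 20.911 / 30.7422 ≈ 0.680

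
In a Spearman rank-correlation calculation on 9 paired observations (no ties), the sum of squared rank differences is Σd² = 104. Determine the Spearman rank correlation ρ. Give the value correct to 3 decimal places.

0.133

ρ = 1 − 6Σd² / [n(n²−1)] = 1 − 6×104 / (9×80)
  = 1 − 624/720 = 1 − 0.8667 ≈ 0.133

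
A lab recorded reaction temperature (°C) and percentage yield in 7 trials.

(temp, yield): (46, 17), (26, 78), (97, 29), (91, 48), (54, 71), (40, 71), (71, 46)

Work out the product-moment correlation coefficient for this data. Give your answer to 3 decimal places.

n = 7, Σx = 425, Σy = 360, Σx² = 30039, Σy² = 21716, Σxy = 19931
nΣxy − ΣxΣy = 139517 − 153000 = -13483
nΣx² − (Σx)² = 210273 − 180625 = 29648; nΣy² − (Σy)² = 152012 − 129600 = 22412
r = -13483 / √(29648 × 22412) = -13483 / 25777.3345 ≈ -0.523

-0.523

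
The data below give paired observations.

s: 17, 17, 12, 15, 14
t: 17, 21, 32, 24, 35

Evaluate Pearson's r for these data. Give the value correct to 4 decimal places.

-0.8608

n = 5, Σs = 75, Σt = 129, Σs² = 1143, Σt² = 3555, Σst = 1880
nΣst − ΣsΣt = 9400 − 9675 = -275
nΣs² − (Σs)² = 5715 − 5625 = 90; nΣt² − (Σt)² = 17775 − 16641 = 1134
r = -275 / √(90 × 1134) = -275 / 319.4683 ≈ -0.8608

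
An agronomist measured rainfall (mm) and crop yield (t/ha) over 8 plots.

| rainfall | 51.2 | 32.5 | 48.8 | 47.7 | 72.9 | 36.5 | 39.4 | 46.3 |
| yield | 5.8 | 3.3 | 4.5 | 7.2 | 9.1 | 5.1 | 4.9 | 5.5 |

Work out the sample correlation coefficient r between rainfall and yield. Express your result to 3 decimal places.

0.876

n = 8, Σx = 375.3, Σy = 45.4, Σx² = 18677.13, Σy² = 279.7, Σxy = 2264.5
nΣxy − ΣxΣy = 18116 − 17038.62 = 1077.38
nΣx² − (Σx)² = 149417.04 − 140850.09 = 8566.95; nΣy² − (Σy)² = 2237.6 − 2061.16 = 176.44
r = 1077.38 / √(8566.95 × 176.44) = 1077.38 / 1229.4522 ≈ 0.876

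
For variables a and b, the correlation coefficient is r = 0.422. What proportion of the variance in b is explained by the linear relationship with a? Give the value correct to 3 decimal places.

0.178

r² = (0.422)² = 0.178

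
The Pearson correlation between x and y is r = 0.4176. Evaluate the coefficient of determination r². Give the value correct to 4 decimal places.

0.1744

r² = (0.4176)² = 0.1744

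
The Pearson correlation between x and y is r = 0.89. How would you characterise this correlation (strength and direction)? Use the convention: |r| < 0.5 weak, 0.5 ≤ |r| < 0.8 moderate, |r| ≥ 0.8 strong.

r = 0.89 > 0 so the relationship is positive.
|r| = 0.89, which falls in the strong range.

strong positive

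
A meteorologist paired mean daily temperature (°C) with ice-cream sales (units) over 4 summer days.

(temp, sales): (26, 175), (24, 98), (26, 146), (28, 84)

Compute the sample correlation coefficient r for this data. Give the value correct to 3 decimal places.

-0.135

n = 4, Σx = 104, Σy = 503, Σx² = 2712, Σy² = 68601, Σxy = 13050
nΣxy − ΣxΣy = 52200 − 52312 = -112
nΣx² − (Σx)² = 10848 − 10816 = 32; nΣy² − (Σy)² = 274404 − 253009 = 21395
r = -112 / √(32 × 21395) = -112 / 827.4298 ≈ -0.135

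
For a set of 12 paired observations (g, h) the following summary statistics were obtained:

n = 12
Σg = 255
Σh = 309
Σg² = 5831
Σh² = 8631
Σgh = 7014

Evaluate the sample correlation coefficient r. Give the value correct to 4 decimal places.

r = (nΣgh − ΣgΣh) / √[(nΣg² − (Σg)²)(nΣh² − (Σh)²)]
Numerator: 12×7014 − 255×309 = 5373
Denominator: √[(69972 − 65025)(103572 − 95481)] = √[4947 × 8091] = 6326.6245
r = 5373 / 6326.6245 ≈ 0.8493

0.8493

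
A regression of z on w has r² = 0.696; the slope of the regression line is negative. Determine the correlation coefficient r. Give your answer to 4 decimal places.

|r| = √0.696 = 0.8343
The association is negative, so r = −0.8343.

-0.8343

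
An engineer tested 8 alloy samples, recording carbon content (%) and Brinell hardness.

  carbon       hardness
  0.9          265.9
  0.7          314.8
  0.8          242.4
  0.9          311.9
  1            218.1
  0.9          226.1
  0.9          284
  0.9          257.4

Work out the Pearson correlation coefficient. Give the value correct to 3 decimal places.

n = 8, Σx = 7, Σy = 2120.6, Σx² = 6.18, Σy² = 571440.8, Σxy = 1843.15
nΣxy − ΣxΣy = 14745.2 − 14844.2 = -99
nΣx² − (Σx)² = 49.44 − 49 = 0.44; nΣy² − (Σy)² = 4571526.4 − 4496944.36 = 74582.04
r = -99 / √(0.44 × 74582.04) = -99 / 181.1521 ≈ -0.547

-0.547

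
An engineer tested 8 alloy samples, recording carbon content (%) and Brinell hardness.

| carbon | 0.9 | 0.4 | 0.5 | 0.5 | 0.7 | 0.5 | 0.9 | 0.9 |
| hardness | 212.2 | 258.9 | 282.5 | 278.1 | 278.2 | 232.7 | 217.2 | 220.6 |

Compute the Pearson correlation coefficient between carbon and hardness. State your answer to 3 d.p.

n = 8, Σx = 5.3, Σy = 1980.4, Σx² = 3.83, Σy² = 496588.64, Σxy = 1279.95
nΣxy − ΣxΣy = 10239.6 − 10496.12 = -256.52
nΣx² − (Σx)² = 30.64 − 28.09 = 2.55; nΣy² − (Σy)² = 3972709.12 − 3921984.16 = 50724.96
r = -256.52 / √(2.55 × 50724.96) = -256.52 / 359.6507 ≈ -0.713

-0.713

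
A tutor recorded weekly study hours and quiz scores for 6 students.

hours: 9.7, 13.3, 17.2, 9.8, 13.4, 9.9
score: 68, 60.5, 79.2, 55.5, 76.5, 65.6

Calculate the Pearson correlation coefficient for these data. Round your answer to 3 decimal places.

0.685

n = 6, Σx = 73.3, Σy = 405.3, Σx² = 940.43, Σy² = 27792.75, Σxy = 5044.93
nΣxy − ΣxΣy = 30269.58 − 29708.49 = 561.09
nΣx² − (Σx)² = 5642.58 − 5372.89 = 269.69; nΣy² − (Σy)² = 166756.5 − 164268.09 = 2488.41
r = 561.09 / √(269.69 × 2488.41) = 561.09 / 819.2065 ≈ 0.685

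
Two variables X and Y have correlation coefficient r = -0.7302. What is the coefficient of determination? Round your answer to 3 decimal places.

r² = (-0.7302)² = 0.533

0.533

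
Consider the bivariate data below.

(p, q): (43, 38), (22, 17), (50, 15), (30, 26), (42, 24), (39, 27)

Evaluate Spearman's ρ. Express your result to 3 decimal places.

Rank p: 5, 1, 6, 2, 4, 3
Rank q: 6, 2, 1, 4, 3, 5
d = rank(p) − rank(q): -1, -1, 5, -2, 1, -2; Σd² = 36
ρ = 1 − 6Σd² / [n(n²−1)] = 1 − 6×36 / (6×35) = 1 − 216/210 ≈ -0.029

-0.029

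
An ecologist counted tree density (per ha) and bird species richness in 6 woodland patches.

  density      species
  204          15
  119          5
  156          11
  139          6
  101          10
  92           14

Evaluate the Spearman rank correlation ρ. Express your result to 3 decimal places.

0.257

Rank density: 6, 3, 5, 4, 2, 1
Rank species: 6, 1, 4, 2, 3, 5
d = rank(density) − rank(species): 0, 2, 1, 2, -1, -4; Σd² = 26
ρ = 1 − 6Σd² / [n(n²−1)] = 1 − 6×26 / (6×35) = 1 − 156/210 ≈ 0.257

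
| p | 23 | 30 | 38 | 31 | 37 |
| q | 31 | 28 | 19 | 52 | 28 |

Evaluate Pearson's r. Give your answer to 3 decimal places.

-0.341

n = 5, Σp = 159, Σq = 158, Σp² = 5203, Σq² = 5594, Σpq = 4923
nΣpq − ΣpΣq = 24615 − 25122 = -507
nΣp² − (Σp)² = 26015 − 25281 = 734; nΣq² − (Σq)² = 27970 − 24964 = 3006
r = -507 / √(734 × 3006) = -507 / 1485.3969 ≈ -0.341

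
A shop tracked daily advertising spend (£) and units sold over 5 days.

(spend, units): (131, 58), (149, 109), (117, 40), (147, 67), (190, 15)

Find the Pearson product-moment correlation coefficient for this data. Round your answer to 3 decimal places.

n = 5, Σx = 734, Σy = 289, Σx² = 110760, Σy² = 21559, Σxy = 41218
nΣxy − ΣxΣy = 206090 − 212126 = -6036
nΣx² − (Σx)² = 553800 − 538756 = 15044; nΣy² − (Σy)² = 107795 − 83521 = 24274
r = -6036 / √(15044 × 24274) = -6036 / 19109.6325 ≈ -0.316

-0.316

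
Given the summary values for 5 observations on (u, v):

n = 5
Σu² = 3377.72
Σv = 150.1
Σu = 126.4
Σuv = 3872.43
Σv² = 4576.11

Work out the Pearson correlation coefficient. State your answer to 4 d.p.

r = (nΣuv − ΣuΣv) / √[(nΣu² − (Σu)²)(nΣv² − (Σv)²)]
Numerator: 5×3872.43 − 126.4×150.1 = 389.51
Denominator: √[(16888.6 − 15976.96)(22880.55 − 22530.01)] = √[911.64 × 350.54] = 565.3019
r = 389.51 / 565.3019 ≈ 0.6890

0.6890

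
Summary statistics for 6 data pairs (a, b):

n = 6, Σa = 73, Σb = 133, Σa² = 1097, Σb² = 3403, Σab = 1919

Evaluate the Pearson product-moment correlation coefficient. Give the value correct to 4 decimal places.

0.9761

r = (nΣab − ΣaΣb) / √[(nΣa² − (Σa)²)(nΣb² − (Σb)²)]
Numerator: 6×1919 − 73×133 = 1805
Denominator: √[(6582 − 5329)(20418 − 17689)] = √[1253 × 2729] = 1849.1720
r = 1805 / 1849.1720 ≈ 0.9761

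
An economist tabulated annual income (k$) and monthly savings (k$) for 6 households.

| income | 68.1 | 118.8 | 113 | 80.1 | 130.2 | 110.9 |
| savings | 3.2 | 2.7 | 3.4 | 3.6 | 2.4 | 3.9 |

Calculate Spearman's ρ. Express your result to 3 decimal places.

Rank income: 1, 5, 4, 2, 6, 3
Rank savings: 3, 2, 4, 5, 1, 6
d = rank(income) − rank(savings): -2, 3, 0, -3, 5, -3; Σd² = 56
ρ = 1 − 6Σd² / [n(n²−1)] = 1 − 6×56 / (6×35) = 1 − 336/210 ≈ -0.600

-0.600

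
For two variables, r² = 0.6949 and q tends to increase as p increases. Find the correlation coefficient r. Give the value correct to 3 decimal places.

|r| = √0.6949 = 0.834
The association is positive, so r = 0.834.

0.834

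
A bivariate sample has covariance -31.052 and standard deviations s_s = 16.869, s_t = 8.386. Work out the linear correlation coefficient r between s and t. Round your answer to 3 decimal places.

r = Cov(s,t) / (s_s · s_t) = -31.052 / (16.869 × 8.386)
  = -31.052 / 141.4634 ≈ -0.220

-0.220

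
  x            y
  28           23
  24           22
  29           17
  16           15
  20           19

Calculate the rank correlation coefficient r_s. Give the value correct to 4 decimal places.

0.4000

Rank x: 4, 3, 5, 1, 2
Rank y: 5, 4, 2, 1, 3
d = rank(x) − rank(y): -1, -1, 3, 0, -1; Σd² = 12
ρ = 1 − 6Σd² / [n(n²−1)] = 1 − 6×12 / (5×24) = 1 − 72/120 ≈ 0.4000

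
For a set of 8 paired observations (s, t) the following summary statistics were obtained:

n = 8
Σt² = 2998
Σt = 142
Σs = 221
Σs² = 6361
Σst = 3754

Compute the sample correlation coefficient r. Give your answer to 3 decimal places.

-0.483

r = (nΣst − ΣsΣt) / √[(nΣs² − (Σs)²)(nΣt² − (Σt)²)]
Numerator: 8×3754 − 221×142 = -1350
Denominator: √[(50888 − 48841)(23984 − 20164)] = √[2047 × 3820] = 2796.3440
r = -1350 / 2796.3440 ≈ -0.483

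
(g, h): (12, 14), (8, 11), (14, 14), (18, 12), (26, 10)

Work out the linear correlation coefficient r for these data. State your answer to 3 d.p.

-0.482

n = 5, Σg = 78, Σh = 61, Σg² = 1404, Σh² = 757, Σgh = 928
nΣgh − ΣgΣh = 4640 − 4758 = -118
nΣg² − (Σg)² = 7020 − 6084 = 936; nΣh² − (Σh)² = 3785 − 3721 = 64
r = -118 / √(936 × 64) = -118 / 244.7529 ≈ -0.482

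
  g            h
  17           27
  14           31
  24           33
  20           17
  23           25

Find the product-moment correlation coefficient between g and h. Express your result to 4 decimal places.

-0.0656

n = 5, Σg = 98, Σh = 133, Σg² = 1990, Σh² = 3693, Σgh = 2600
nΣgh − ΣgΣh = 13000 − 13034 = -34
nΣg² − (Σg)² = 9950 − 9604 = 346; nΣh² − (Σh)² = 18465 − 17689 = 776
r = -34 / √(346 × 776) = -34 / 518.1660 ≈ -0.0656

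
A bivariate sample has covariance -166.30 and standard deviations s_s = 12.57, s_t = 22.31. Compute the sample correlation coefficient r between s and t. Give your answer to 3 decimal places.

-0.593

r = Cov(s,t) / (s_s · s_t) = -166.30 / (12.57 × 22.31)
  = -166.30 / 280.4367 ≈ -0.593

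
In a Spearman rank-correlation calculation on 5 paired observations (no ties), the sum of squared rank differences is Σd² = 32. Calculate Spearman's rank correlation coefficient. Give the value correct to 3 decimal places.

ρ = 1 − 6Σd² / [n(n²−1)] = 1 − 6×32 / (5×24)
  = 1 − 192/120 = 1 − 1.6000 ≈ -0.600

-0.600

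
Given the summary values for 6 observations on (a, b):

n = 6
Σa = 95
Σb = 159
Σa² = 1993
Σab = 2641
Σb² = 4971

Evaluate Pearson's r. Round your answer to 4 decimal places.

0.2030

r = (nΣab − ΣaΣb) / √[(nΣa² − (Σa)²)(nΣb² − (Σb)²)]
Numerator: 6×2641 − 95×159 = 741
Denominator: √[(11958 − 9025)(29826 − 25281)] = √[2933 × 4545] = 3651.0937
r = 741 / 3651.0937 ≈ 0.2030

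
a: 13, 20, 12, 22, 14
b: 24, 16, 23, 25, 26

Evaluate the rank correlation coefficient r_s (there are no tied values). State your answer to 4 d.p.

Rank a: 2, 4, 1, 5, 3
Rank b: 3, 1, 2, 4, 5
d = rank(a) − rank(b): -1, 3, -1, 1, -2; Σd² = 16
ρ = 1 − 6Σd² / [n(n²−1)] = 1 − 6×16 / (5×24) = 1 − 96/120 ≈ 0.2000

0.2000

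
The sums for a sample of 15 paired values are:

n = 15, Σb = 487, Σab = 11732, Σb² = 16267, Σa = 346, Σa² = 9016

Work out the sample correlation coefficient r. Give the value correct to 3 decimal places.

r = (nΣab − ΣaΣb) / √[(nΣa² − (Σa)²)(nΣb² − (Σb)²)]
Numerator: 15×11732 − 346×487 = 7478
Denominator: √[(135240 − 119716)(244005 − 237169)] = √[15524 × 6836] = 10301.5564
r = 7478 / 10301.5564 ≈ 0.726

0.726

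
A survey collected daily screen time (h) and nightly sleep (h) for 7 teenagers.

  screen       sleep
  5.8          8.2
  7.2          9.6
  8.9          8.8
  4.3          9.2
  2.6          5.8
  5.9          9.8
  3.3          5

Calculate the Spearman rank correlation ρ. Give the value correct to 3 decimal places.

0.643

Rank screen: 4, 6, 7, 3, 1, 5, 2
Rank sleep: 3, 6, 4, 5, 2, 7, 1
d = rank(screen) − rank(sleep): 1, 0, 3, -2, -1, -2, 1; Σd² = 20
ρ = 1 − 6Σd² / [n(n²−1)] = 1 − 6×20 / (7×48) = 1 − 120/336 ≈ 0.643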